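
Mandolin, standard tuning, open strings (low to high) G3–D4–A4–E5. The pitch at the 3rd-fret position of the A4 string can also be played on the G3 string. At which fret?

17

A4 at fret 3 is A4 + 3 semitones = C5.
The open G3 string is 14 semitones below the open A4, so the same pitch on the G3 string lies at fret 3 + 14 = 17.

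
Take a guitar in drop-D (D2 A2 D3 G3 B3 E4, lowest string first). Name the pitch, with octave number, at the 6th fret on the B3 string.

F4

B3 is MIDI 59. Adding 6 gives 65, which is F4.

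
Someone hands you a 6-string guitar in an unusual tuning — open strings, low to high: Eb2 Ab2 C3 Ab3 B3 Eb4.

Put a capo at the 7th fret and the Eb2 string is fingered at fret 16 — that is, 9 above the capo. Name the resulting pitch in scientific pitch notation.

G3

The capo raises the open Eb2 by 7 semitones to Bb2; fretting 9 more gives Eb2 + 7 + 9 = Eb2 + 16 semitones = G3.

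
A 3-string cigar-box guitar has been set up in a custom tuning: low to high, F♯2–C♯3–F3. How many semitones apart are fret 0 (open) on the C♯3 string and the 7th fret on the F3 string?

11 semitones

C♯3 at fret 0 → C♯3 (MIDI 49); F3 at fret 7 → C4 (MIDI 60).
49 − 60 = -11, so the two pitches are 11 semitones apart, with C4 the higher.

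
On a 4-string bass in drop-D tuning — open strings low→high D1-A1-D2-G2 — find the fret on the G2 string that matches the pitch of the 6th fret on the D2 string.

Fret 6 on D2 is MIDI 38 + 6 = 44 (G#2). On the G2 string (open MIDI 43), that pitch is 44 − 43 = fret 1.

1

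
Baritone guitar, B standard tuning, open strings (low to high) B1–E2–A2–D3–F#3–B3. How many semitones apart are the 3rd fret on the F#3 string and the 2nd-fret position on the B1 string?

20 semitones

F#3 at fret 3 → A3 (MIDI 57); B1 at fret 2 → C#2 (MIDI 37).
57 − 37 = 20, so the two pitches are 20 semitones apart, with A3 the higher.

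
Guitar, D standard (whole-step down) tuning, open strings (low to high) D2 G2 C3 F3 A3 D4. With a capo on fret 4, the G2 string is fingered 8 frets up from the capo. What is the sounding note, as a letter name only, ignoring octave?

G

The capo raises the open G2 by 4 semitones to B2; fretting 8 more gives G2 + 4 + 8 = G2 + 12 semitones, landing on G.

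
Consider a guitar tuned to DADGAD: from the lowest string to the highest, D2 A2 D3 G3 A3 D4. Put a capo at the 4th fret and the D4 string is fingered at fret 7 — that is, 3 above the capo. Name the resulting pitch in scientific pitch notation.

A4

The capo raises the open D4 by 4 semitones to F#4; fretting 3 more gives D4 + 4 + 3 = D4 + 7 semitones = A4.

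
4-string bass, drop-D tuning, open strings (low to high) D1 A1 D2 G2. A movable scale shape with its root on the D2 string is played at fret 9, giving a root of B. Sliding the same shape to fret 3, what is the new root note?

F

Moving from fret 9 to fret 3 shifts the root by -6 semitones.
B down 6 semitones is F.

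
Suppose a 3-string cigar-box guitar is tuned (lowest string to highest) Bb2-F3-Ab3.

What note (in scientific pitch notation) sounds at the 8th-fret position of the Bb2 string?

Gb3

Each fret is one semitone, so Bb2 + 8 = Gb3.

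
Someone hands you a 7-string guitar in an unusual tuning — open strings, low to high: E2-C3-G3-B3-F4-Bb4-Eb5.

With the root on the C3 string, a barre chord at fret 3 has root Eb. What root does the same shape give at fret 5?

Moving from fret 3 to fret 5 shifts the root by 2 semitones.
Eb up 2 semitones is F.

F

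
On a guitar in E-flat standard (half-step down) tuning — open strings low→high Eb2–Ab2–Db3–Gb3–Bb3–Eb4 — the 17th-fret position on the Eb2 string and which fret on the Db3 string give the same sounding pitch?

7

Eb2 at fret 17 is Eb2 + 17 semitones = Ab3.
The open Db3 string is 10 semitones above the open Eb2, so the same pitch on the Db3 string lies at fret 17 − 10 = 7.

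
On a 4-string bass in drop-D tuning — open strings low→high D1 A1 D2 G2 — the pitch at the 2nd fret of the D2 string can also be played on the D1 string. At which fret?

D2 at fret 2 is D2 + 2 semitones = E2.
The open D1 string is 12 semitones below the open D2, so the same pitch on the D1 string lies at fret 2 + 12 = 14.

14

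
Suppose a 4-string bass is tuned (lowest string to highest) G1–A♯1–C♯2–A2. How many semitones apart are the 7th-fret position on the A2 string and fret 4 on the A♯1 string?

14 semitones

A2 at fret 7 → E3 (MIDI 52); A♯1 at fret 4 → D2 (MIDI 38).
52 − 38 = 14, so the two pitches are 14 semitones apart, with E3 the higher.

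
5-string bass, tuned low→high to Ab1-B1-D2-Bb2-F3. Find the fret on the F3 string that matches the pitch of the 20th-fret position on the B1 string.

2

Fret 20 on B1 is MIDI 35 + 20 = 55 (G3). On the F3 string (open MIDI 53), that pitch is 55 − 53 = fret 2.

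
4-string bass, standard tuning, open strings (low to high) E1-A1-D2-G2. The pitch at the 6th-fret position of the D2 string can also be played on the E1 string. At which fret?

D2 at fret 6 is D2 + 6 semitones = G♯2.
The open E1 string is 10 semitones below the open D2, so the same pitch on the E1 string lies at fret 6 + 10 = 16.

16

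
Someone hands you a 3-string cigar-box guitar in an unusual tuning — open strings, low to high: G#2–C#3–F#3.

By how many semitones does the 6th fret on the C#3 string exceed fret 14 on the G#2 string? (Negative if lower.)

C#3 at fret 6 → G3 (MIDI 55); G#2 at fret 14 → A#3 (MIDI 58).
55 − 58 = -3, so the two pitches are 3 semitones apart.

-3 semitones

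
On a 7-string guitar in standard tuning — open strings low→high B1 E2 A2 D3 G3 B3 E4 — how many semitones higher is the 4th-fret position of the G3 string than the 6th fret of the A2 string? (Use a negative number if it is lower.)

8 semitones

G3 at fret 4 → B3 (MIDI 59); A2 at fret 6 → D♯3 (MIDI 51).
59 − 51 = 8, so the two pitches are 8 semitones apart.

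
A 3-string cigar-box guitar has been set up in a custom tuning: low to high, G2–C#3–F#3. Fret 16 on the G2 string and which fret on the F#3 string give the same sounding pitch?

Fret 16 on G2 is MIDI 43 + 16 = 59 (B3). On the F#3 string (open MIDI 54), that pitch is 59 − 54 = fret 5.

5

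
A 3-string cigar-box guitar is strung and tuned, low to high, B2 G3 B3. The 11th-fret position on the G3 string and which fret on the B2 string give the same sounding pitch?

19

Fret 11 on G3 is MIDI 55 + 11 = 66 (Gb4). On the B2 string (open MIDI 47), that pitch is 66 − 47 = fret 19.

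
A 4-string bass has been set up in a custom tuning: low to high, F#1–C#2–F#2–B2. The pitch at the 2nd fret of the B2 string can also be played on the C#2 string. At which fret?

12

B2 at fret 2 is B2 + 2 semitones = C#3.
The open C#2 string is 10 semitones below the open B2, so the same pitch on the C#2 string lies at fret 2 + 10 = 12.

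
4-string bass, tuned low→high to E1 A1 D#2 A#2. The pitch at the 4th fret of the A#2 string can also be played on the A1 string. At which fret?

17

A#2 at fret 4 is A#2 + 4 semitones = D3.
The open A1 string is 13 semitones below the open A#2, so the same pitch on the A1 string lies at fret 4 + 13 = 17.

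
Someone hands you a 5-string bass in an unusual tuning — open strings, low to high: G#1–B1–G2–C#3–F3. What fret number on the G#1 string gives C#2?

C#2 is 5 semitones above the open G#1 (G#–A–A#–B–C–C#), so it sits at fret 5.

5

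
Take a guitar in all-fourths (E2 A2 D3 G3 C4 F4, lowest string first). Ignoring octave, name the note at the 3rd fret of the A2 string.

C

A2 is MIDI 45. Adding 3 gives 48; 48 mod 12 = 0, i.e. C.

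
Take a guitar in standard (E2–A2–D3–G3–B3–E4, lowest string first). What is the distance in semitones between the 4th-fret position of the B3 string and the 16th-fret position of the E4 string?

B3 at fret 4 → D♯4 (MIDI 63); E4 at fret 16 → G♯5 (MIDI 80).
63 − 80 = -17, so the two pitches are 17 semitones apart, with G♯5 the higher.

17 semitones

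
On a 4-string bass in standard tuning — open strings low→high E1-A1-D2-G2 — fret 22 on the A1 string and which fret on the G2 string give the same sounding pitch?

12

A1 at fret 22 is A1 + 22 semitones = G3.
The open G2 string is 10 semitones above the open A1, so the same pitch on the G2 string lies at fret 22 − 10 = 12.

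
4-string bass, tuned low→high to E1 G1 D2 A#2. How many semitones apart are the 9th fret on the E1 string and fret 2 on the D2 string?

3 semitones

E1 at fret 9 → C#2 (MIDI 37); D2 at fret 2 → E2 (MIDI 40).
37 − 40 = -3, so the two pitches are 3 semitones apart, with E2 the higher.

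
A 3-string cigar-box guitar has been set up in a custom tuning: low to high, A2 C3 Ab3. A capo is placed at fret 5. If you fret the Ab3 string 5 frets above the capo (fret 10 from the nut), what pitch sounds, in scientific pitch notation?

The capo raises the open Ab3 by 5 semitones to Db4; fretting 5 more gives Ab3 + 5 + 5 = Ab3 + 10 semitones = Gb4.
(Also written F#.)

Gb4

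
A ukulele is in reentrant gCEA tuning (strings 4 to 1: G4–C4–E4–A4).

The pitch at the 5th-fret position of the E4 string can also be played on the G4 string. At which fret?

2

Fret 5 on E4 is MIDI 64 + 5 = 69 (A4). On the G4 string (open MIDI 67), that pitch is 69 − 67 = fret 2.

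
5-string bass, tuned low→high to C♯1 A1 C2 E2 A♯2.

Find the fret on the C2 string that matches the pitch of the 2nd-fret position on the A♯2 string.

Fret 2 on A♯2 is MIDI 46 + 2 = 48 (C3). On the C2 string (open MIDI 36), that pitch is 48 − 36 = fret 12.

12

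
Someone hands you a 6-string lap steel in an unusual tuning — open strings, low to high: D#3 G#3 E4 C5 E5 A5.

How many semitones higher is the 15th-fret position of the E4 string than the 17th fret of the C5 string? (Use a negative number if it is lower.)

-10 semitones

E4 at fret 15 → G5 (MIDI 79); C5 at fret 17 → F6 (MIDI 89).
79 − 89 = -10, so the two pitches are 10 semitones apart.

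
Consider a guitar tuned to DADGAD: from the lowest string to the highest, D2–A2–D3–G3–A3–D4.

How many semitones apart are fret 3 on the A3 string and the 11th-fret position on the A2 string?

A3 at fret 3 → C4 (MIDI 60); A2 at fret 11 → G#3 (MIDI 56).
60 − 56 = 4, so the two pitches are 4 semitones apart, with C4 the higher.

4 semitones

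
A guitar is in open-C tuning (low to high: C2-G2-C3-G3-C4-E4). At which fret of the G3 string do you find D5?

D5 is 19 semitones above the open G3 (G–G#–A–A#–…–C–C#–D), so it sits at fret 19.

19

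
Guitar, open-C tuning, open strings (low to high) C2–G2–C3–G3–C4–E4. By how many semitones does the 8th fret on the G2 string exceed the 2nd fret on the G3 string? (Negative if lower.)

-6 semitones

G2 at fret 8 → D#3 (MIDI 51); G3 at fret 2 → A3 (MIDI 57).
51 − 57 = -6, so the two pitches are 6 semitones apart.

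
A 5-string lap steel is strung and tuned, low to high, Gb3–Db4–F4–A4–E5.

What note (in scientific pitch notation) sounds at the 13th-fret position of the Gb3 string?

G4

The open Gb3 string plus 13 semitones: Gb–G–Ab–A–…–F–Gb–G.
The walk passes from B into C once, so the octave number goes from 3 to 4.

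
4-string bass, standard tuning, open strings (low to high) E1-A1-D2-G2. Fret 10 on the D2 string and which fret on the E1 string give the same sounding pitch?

20

Fret 10 on D2 is MIDI 38 + 10 = 48 (C3). On the E1 string (open MIDI 28), that pitch is 48 − 28 = fret 20.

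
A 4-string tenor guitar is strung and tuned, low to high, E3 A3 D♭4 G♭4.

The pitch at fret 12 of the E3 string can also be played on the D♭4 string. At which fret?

3

Fret 12 on E3 is MIDI 52 + 12 = 64 (E4). On the D♭4 string (open MIDI 61), that pitch is 64 − 61 = fret 3.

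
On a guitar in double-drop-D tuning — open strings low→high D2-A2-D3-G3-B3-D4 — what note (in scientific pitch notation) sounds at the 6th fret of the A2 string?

D♯3

Each fret is one semitone, so A2 + 6 = D♯3.
(Equivalently spelled E♭3.)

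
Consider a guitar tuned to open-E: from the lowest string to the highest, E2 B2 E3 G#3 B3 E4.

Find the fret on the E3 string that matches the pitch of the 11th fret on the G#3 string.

G#3 at fret 11 is G#3 + 11 semitones = G4.
The open E3 string is 4 semitones below the open G#3, so the same pitch on the E3 string lies at fret 11 + 4 = 15.

15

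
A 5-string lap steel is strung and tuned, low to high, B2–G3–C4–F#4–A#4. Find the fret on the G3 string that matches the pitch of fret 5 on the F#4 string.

F#4 at fret 5 is F#4 + 5 semitones = B4.
The open G3 string is 11 semitones below the open F#4, so the same pitch on the G3 string lies at fret 5 + 11 = 16.

16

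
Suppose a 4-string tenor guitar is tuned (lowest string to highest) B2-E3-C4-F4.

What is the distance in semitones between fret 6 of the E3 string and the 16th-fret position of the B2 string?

E3 at fret 6 → A#3 (MIDI 58); B2 at fret 16 → D#4 (MIDI 63).
58 − 63 = -5, so the two pitches are 5 semitones apart, with D#4 the higher.

5 semitones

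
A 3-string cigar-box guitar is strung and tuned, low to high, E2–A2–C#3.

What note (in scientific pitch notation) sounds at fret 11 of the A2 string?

The open A2 string plus 11 semitones: A–A#–B–C–…–F#–G–G#.
The walk passes from B into C once, so the octave number goes from 2 to 3.
(Equivalently spelled Ab3.)

G#3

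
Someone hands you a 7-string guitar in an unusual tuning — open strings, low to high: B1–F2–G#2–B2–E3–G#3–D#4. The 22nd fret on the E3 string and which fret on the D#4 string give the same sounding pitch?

Fret 22 on E3 is MIDI 52 + 22 = 74 (D5). On the D#4 string (open MIDI 63), that pitch is 74 − 63 = fret 11.

11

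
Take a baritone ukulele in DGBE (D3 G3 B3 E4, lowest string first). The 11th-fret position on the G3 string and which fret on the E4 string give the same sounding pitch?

G3 at fret 11 is G3 + 11 semitones = F#4.
The open E4 string is 9 semitones above the open G3, so the same pitch on the E4 string lies at fret 11 − 9 = 2.

2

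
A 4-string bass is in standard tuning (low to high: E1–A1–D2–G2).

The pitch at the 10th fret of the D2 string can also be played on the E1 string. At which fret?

20

D2 at fret 10 is D2 + 10 semitones = C3.
The open E1 string is 10 semitones below the open D2, so the same pitch on the E1 string lies at fret 10 + 10 = 20.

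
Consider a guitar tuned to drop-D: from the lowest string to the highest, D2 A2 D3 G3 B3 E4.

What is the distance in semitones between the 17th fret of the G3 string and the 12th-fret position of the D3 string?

10 semitones

G3 at fret 17 → C5 (MIDI 72); D3 at fret 12 → D4 (MIDI 62).
72 − 62 = 10, so the two pitches are 10 semitones apart, with C5 the higher.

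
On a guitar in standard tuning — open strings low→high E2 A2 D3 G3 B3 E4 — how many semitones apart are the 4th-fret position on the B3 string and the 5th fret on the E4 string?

6 semitones

B3 at fret 4 → D#4 (MIDI 63); E4 at fret 5 → A4 (MIDI 69).
63 − 69 = -6, so the two pitches are 6 semitones apart, with A4 the higher.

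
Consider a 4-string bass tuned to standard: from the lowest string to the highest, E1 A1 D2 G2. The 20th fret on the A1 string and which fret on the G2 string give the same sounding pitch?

10

A1 at fret 20 is A1 + 20 semitones = F3.
The open G2 string is 10 semitones above the open A1, so the same pitch on the G2 string lies at fret 20 − 10 = 10.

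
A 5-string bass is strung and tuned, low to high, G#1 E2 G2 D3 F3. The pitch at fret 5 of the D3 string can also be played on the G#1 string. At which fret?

D3 at fret 5 is D3 + 5 semitones = G3.
The open G#1 string is 18 semitones below the open D3, so the same pitch on the G#1 string lies at fret 5 + 18 = 23.

23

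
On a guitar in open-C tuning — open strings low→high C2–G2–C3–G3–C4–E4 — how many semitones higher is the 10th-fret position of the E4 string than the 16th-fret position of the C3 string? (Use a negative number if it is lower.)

E4 at fret 10 → D5 (MIDI 74); C3 at fret 16 → E4 (MIDI 64).
74 − 64 = 10, so the two pitches are 10 semitones apart.

10 semitones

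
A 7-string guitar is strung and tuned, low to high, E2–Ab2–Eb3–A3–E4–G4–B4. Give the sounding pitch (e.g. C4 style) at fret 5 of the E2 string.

The open E2 string plus 5 semitones: E–F–Gb–G–Ab–A.
No B→C boundary is crossed, so the octave stays at 2.

A2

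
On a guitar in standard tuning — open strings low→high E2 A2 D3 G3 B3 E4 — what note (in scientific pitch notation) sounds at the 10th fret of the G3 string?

F4

Each fret is one semitone, so G3 + 10 = F4.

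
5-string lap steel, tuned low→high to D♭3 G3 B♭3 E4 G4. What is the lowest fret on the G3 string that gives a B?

4

From G3, count semitones up the chromatic scale until reaching B: G–Ab–A–Bb–B — 4 steps.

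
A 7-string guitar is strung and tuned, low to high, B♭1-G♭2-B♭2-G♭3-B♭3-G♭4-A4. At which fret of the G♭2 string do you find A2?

3

A2 is 3 semitones above the open G♭2 (Gb–G–Ab–A), so it sits at fret 3.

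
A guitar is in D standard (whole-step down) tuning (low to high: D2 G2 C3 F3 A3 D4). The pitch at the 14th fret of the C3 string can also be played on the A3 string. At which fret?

Fret 14 on C3 is MIDI 48 + 14 = 62 (D4). On the A3 string (open MIDI 57), that pitch is 62 − 57 = fret 5.

5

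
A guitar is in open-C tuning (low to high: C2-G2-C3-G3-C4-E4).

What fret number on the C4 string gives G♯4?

G♯4 is 8 semitones above the open C4 (C–C#–D–D#–E–F–F#–G–G#), so it sits at fret 8.

8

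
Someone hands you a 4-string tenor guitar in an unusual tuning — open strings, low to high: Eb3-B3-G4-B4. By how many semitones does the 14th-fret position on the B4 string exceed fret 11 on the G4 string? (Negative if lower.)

B4 at fret 14 → Db6 (MIDI 85); G4 at fret 11 → Gb5 (MIDI 78).
85 − 78 = 7, so the two pitches are 7 semitones apart.

7 semitones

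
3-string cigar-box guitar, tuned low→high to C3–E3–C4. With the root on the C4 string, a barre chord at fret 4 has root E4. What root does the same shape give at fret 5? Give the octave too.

Moving from fret 4 to fret 5 shifts the root by 1 semitone.
E4 up 1 semitone is F4.

F4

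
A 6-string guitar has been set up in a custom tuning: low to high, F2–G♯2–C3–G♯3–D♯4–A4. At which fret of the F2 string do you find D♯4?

22

D♯4 is 22 semitones above the open F2 (F–F#–G–G#–…–C#–D–D#), so it sits at fret 22.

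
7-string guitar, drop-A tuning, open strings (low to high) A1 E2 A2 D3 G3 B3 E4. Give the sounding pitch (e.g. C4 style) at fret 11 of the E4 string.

E4 is MIDI 64. Adding 11 gives 75, which is D#5.
(Equivalently spelled Eb5.)

D#5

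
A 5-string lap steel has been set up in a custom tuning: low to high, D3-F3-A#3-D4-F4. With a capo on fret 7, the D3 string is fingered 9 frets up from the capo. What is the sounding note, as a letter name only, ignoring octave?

F#

The capo raises the open D3 by 7 semitones to A3; fretting 9 more gives D3 + 7 + 9 = D3 + 16 semitones, landing on F#.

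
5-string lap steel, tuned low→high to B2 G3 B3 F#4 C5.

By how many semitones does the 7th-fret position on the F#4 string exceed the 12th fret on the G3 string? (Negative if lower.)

F#4 at fret 7 → C#5 (MIDI 73); G3 at fret 12 → G4 (MIDI 67).
73 − 67 = 6, so the two pitches are 6 semitones apart.

6 semitones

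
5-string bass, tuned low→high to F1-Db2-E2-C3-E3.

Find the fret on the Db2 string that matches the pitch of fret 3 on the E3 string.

E3 at fret 3 is E3 + 3 semitones = G3.
The open Db2 string is 15 semitones below the open E3, so the same pitch on the Db2 string lies at fret 3 + 15 = 18.

18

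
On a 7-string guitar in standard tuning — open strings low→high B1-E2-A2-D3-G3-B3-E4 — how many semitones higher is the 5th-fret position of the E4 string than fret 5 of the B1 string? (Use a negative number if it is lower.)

29 semitones

E4 at fret 5 → A4 (MIDI 69); B1 at fret 5 → E2 (MIDI 40).
69 − 40 = 29, so the two pitches are 29 semitones apart.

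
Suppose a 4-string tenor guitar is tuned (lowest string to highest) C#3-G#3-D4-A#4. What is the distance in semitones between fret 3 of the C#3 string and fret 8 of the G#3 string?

C#3 at fret 3 → E3 (MIDI 52); G#3 at fret 8 → E4 (MIDI 64).
52 − 64 = -12, so the two pitches are 12 semitones apart, with E4 the higher.

12 semitones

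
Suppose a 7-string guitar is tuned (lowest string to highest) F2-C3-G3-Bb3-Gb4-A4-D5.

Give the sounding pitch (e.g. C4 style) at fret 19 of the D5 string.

A6

D5 is MIDI 74. Adding 19 gives 93, which is A6.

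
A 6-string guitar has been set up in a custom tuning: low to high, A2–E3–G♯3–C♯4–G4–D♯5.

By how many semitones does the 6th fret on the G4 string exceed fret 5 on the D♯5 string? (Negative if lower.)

-7 semitones

G4 at fret 6 → C♯5 (MIDI 73); D♯5 at fret 5 → G♯5 (MIDI 80).
73 − 80 = -7, so the two pitches are 7 semitones apart.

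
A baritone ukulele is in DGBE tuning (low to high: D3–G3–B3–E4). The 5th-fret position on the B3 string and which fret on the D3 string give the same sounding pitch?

Fret 5 on B3 is MIDI 59 + 5 = 64 (E4). On the D3 string (open MIDI 50), that pitch is 64 − 50 = fret 14.

14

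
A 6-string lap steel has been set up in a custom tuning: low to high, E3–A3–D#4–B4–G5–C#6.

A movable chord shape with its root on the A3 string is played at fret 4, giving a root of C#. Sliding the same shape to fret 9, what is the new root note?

F#

Moving from fret 4 to fret 9 shifts the root by 5 semitones.
C# up 5 semitones is F#.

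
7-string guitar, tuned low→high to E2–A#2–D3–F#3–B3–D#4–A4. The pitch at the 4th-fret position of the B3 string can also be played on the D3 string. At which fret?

13

Fret 4 on B3 is MIDI 59 + 4 = 63 (D#4). On the D3 string (open MIDI 50), that pitch is 63 − 50 = fret 13.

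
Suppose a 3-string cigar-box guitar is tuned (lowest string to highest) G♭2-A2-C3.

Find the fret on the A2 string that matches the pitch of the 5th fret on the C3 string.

Fret 5 on C3 is MIDI 48 + 5 = 53 (F3). On the A2 string (open MIDI 45), that pitch is 53 − 45 = fret 8.

8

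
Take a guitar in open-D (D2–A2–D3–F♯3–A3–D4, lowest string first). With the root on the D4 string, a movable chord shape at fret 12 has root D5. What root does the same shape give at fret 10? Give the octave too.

C5

Moving from fret 12 to fret 10 shifts the root by -2 semitones.
D5 down 2 semitones is C5.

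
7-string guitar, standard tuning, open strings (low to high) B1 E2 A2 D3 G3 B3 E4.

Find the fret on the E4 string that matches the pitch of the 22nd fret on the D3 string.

D3 at fret 22 is D3 + 22 semitones = C5.
The open E4 string is 14 semitones above the open D3, so the same pitch on the E4 string lies at fret 22 − 14 = 8.

8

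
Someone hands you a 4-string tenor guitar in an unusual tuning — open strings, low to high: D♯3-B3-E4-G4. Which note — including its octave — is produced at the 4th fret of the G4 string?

B4

The open G4 string plus 4 semitones: G–G#–A–A#–B.
No B→C boundary is crossed, so the octave stays at 4.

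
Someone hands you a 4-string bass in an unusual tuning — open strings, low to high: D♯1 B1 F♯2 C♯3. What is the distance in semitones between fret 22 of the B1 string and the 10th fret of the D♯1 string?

B1 at fret 22 → A3 (MIDI 57); D♯1 at fret 10 → C♯2 (MIDI 37).
57 − 37 = 20, so the two pitches are 20 semitones apart, with A3 the higher.

20 semitones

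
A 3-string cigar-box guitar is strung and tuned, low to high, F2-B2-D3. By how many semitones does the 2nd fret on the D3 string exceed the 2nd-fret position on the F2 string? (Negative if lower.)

9 semitones

D3 at fret 2 → E3 (MIDI 52); F2 at fret 2 → G2 (MIDI 43).
52 − 43 = 9, so the two pitches are 9 semitones apart.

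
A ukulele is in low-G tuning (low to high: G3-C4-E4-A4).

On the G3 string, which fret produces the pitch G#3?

1

G#3 is 1 semitone above the open G3 (G–G#), so it sits at fret 1.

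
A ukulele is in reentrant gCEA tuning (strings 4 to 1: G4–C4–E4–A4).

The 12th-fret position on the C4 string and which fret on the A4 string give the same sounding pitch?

3

C4 at fret 12 is C4 + 12 semitones = C5.
The open A4 string is 9 semitones above the open C4, so the same pitch on the A4 string lies at fret 12 − 9 = 3.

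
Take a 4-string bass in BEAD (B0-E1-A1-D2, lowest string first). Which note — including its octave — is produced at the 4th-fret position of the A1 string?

Each fret is one semitone, so A1 + 4 = C#2.
(Equivalently spelled Db2.)

C#2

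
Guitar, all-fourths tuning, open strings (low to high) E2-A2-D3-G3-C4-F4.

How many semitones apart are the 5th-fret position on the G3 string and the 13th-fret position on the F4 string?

G3 at fret 5 → C4 (MIDI 60); F4 at fret 13 → F♯5 (MIDI 78).
60 − 78 = -18, so the two pitches are 18 semitones apart, with F♯5 the higher.

18 semitones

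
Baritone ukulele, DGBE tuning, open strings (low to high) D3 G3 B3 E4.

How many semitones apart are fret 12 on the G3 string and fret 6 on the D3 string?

G3 at fret 12 → G4 (MIDI 67); D3 at fret 6 → G♯3 (MIDI 56).
67 − 56 = 11, so the two pitches are 11 semitones apart, with G4 the higher.

11 semitones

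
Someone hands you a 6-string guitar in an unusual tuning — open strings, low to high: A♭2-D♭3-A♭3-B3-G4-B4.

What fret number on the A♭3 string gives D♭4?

D♭4 is 5 semitones above the open A♭3 (Ab–A–Bb–B–C–Db), so it sits at fret 5.

5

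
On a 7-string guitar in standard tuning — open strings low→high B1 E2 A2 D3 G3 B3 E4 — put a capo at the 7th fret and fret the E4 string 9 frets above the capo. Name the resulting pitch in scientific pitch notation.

G#5

The capo raises the open E4 by 7 semitones to B4; fretting 9 more gives E4 + 7 + 9 = E4 + 16 semitones = G#5.
(Also written Ab.)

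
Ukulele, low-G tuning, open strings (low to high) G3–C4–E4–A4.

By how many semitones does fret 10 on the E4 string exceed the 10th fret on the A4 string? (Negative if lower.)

-5 semitones

E4 at fret 10 → D5 (MIDI 74); A4 at fret 10 → G5 (MIDI 79).
74 − 79 = -5, so the two pitches are 5 semitones apart.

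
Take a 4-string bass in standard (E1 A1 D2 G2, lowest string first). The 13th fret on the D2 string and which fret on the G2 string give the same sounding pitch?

D2 at fret 13 is D2 + 13 semitones = D#3.
The open G2 string is 5 semitones above the open D2, so the same pitch on the G2 string lies at fret 13 − 5 = 8.

8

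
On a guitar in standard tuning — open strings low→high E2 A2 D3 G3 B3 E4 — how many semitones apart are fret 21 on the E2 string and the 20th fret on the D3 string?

9 semitones

E2 at fret 21 → C♯4 (MIDI 61); D3 at fret 20 → A♯4 (MIDI 70).
61 − 70 = -9, so the two pitches are 9 semitones apart, with A♯4 the higher.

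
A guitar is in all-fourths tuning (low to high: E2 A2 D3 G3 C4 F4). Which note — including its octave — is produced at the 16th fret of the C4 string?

E5

Each fret is one semitone, so C4 + 16 = E5.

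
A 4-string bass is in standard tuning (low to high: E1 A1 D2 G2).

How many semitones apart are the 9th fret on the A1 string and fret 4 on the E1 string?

A1 at fret 9 → F#2 (MIDI 42); E1 at fret 4 → G#1 (MIDI 32).
42 − 32 = 10, so the two pitches are 10 semitones apart, with F#2 the higher.

10 semitones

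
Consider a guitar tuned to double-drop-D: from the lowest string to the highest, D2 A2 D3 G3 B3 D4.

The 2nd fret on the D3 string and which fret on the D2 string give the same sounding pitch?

14

Fret 2 on D3 is MIDI 50 + 2 = 52 (E3). On the D2 string (open MIDI 38), that pitch is 52 − 38 = fret 14.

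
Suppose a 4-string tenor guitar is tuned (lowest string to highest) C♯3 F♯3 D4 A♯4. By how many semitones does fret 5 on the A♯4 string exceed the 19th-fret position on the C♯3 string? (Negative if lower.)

7 semitones

A♯4 at fret 5 → D♯5 (MIDI 75); C♯3 at fret 19 → G♯4 (MIDI 68).
75 − 68 = 7, so the two pitches are 7 semitones apart.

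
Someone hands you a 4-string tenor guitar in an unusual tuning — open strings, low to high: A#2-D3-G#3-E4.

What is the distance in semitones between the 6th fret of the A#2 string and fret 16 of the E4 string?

28 semitones

A#2 at fret 6 → E3 (MIDI 52); E4 at fret 16 → G#5 (MIDI 80).
52 − 80 = -28, so the two pitches are 28 semitones apart, with G#5 the higher.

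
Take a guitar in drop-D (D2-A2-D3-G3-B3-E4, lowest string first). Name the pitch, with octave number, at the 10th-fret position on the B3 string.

A4

B3 is MIDI 59. Adding 10 gives 69, which is A4.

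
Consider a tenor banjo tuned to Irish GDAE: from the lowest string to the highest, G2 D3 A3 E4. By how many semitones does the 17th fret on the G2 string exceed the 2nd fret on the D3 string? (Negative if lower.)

G2 at fret 17 → C4 (MIDI 60); D3 at fret 2 → E3 (MIDI 52).
60 − 52 = 8, so the two pitches are 8 semitones apart.

8 semitones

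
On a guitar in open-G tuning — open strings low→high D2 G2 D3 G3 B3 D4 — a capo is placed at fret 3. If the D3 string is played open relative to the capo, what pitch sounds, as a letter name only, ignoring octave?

The capo raises the open D3 by 3 semitones to F3; fretting 0 more gives D3 + 3 + 0 = D3 + 3 semitones, landing on F.

F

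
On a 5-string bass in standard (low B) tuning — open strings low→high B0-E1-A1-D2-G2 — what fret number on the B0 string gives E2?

E2 is 17 semitones above the open B0 (B–C–C#–D–…–D–D#–E), so it sits at fret 17.

17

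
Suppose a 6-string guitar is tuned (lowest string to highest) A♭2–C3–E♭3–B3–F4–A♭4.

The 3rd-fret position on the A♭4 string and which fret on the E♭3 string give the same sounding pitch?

A♭4 at fret 3 is A♭4 + 3 semitones = B4.
The open E♭3 string is 17 semitones below the open A♭4, so the same pitch on the E♭3 string lies at fret 3 + 17 = 20.

20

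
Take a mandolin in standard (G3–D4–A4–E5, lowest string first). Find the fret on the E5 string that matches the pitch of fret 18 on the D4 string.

Fret 18 on D4 is MIDI 62 + 18 = 80 (G#5). On the E5 string (open MIDI 76), that pitch is 80 − 76 = fret 4.

4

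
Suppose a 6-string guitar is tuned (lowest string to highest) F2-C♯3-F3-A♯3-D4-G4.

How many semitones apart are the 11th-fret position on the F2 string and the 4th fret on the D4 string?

F2 at fret 11 → E3 (MIDI 52); D4 at fret 4 → F♯4 (MIDI 66).
52 − 66 = -14, so the two pitches are 14 semitones apart, with F♯4 the higher.

14 semitones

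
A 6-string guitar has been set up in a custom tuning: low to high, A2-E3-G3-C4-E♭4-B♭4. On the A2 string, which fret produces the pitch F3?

F3 is 8 semitones above the open A2 (A–Bb–B–C–Db–D–Eb–E–F), so it sits at fret 8.

8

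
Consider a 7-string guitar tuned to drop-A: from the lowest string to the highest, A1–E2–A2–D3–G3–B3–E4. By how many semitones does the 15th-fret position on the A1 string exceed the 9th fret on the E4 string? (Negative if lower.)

A1 at fret 15 → C3 (MIDI 48); E4 at fret 9 → C♯5 (MIDI 73).
48 − 73 = -25, so the two pitches are 25 semitones apart.

-25 semitones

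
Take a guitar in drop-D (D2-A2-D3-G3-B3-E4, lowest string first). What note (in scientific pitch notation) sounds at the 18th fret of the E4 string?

Each fret is one semitone, so E4 + 18 = A#5.

A#5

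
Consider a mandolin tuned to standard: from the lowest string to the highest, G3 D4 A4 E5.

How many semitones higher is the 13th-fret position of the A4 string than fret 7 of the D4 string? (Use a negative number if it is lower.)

13 semitones

A4 at fret 13 → A#5 (MIDI 82); D4 at fret 7 → A4 (MIDI 69).
82 − 69 = 13, so the two pitches are 13 semitones apart.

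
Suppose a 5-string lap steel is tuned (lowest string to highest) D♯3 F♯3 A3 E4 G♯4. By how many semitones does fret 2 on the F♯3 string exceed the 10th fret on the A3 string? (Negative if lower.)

F♯3 at fret 2 → G♯3 (MIDI 56); A3 at fret 10 → G4 (MIDI 67).
56 − 67 = -11, so the two pitches are 11 semitones apart.

-11 semitones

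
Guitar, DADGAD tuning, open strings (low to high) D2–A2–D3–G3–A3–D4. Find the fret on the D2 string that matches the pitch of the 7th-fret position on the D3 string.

D3 at fret 7 is D3 + 7 semitones = A3.
The open D2 string is 12 semitones below the open D3, so the same pitch on the D2 string lies at fret 7 + 12 = 19.

19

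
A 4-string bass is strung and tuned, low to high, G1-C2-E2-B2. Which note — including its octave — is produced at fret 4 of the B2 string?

B2 is MIDI 47. Adding 4 gives 51, which is Eb3.
(Equivalently spelled D#3.)

Eb3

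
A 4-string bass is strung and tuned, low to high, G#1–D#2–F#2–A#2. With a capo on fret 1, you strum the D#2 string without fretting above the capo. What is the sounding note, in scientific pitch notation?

The capo raises the open D#2 by 1 semitone to E2; fretting 0 more gives D#2 + 1 + 0 = D#2 + 1 semitone = E2.

E2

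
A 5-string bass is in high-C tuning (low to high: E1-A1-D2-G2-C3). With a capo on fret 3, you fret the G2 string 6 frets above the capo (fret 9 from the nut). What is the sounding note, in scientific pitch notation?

E3

The capo raises the open G2 by 3 semitones to A#2; fretting 6 more gives G2 + 3 + 6 = G2 + 9 semitones = E3.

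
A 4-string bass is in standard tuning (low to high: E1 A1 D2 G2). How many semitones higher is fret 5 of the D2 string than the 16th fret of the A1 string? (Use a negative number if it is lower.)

D2 at fret 5 → G2 (MIDI 43); A1 at fret 16 → C♯3 (MIDI 49).
43 − 49 = -6, so the two pitches are 6 semitones apart.

-6 semitones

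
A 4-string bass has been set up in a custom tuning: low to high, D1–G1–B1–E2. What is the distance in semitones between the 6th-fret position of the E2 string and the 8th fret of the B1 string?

E2 at fret 6 → A♯2 (MIDI 46); B1 at fret 8 → G2 (MIDI 43).
46 − 43 = 3, so the two pitches are 3 semitones apart, with A♯2 the higher.

3 semitones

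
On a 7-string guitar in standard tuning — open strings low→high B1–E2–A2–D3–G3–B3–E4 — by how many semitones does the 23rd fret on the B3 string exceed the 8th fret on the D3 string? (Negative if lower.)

24 semitones

B3 at fret 23 → A#5 (MIDI 82); D3 at fret 8 → A#3 (MIDI 58).
82 − 58 = 24, so the two pitches are 24 semitones apart.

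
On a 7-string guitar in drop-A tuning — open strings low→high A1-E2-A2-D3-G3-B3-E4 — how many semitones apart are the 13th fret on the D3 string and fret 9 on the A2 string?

9 semitones

D3 at fret 13 → D#4 (MIDI 63); A2 at fret 9 → F#3 (MIDI 54).
63 − 54 = 9, so the two pitches are 9 semitones apart, with D#4 the higher.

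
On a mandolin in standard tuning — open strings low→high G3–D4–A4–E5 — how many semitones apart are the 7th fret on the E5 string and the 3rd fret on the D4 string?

18 semitones

E5 at fret 7 → B5 (MIDI 83); D4 at fret 3 → F4 (MIDI 65).
83 − 65 = 18, so the two pitches are 18 semitones apart, with B5 the higher.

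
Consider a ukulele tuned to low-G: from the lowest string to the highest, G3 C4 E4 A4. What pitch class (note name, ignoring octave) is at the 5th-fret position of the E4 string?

Each fret is one semitone, so E4 + 5 = A.

A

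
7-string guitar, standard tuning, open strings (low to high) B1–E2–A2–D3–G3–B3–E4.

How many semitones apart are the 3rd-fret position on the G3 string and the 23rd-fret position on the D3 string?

15 semitones

G3 at fret 3 → A#3 (MIDI 58); D3 at fret 23 → C#5 (MIDI 73).
58 − 73 = -15, so the two pitches are 15 semitones apart, with C#5 the higher.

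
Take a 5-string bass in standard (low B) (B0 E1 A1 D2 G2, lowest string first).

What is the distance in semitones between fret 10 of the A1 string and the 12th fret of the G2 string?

12 semitones

A1 at fret 10 → G2 (MIDI 43); G2 at fret 12 → G3 (MIDI 55).
43 − 55 = -12, so the two pitches are 12 semitones apart, with G3 the higher.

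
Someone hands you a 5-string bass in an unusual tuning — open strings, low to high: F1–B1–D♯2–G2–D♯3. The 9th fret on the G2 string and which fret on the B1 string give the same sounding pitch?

Fret 9 on G2 is MIDI 43 + 9 = 52 (E3). On the B1 string (open MIDI 35), that pitch is 52 − 35 = fret 17.

17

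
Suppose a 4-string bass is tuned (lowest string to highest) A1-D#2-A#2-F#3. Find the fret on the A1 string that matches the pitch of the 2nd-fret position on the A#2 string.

15

A#2 at fret 2 is A#2 + 2 semitones = C3.
The open A1 string is 13 semitones below the open A#2, so the same pitch on the A1 string lies at fret 2 + 13 = 15.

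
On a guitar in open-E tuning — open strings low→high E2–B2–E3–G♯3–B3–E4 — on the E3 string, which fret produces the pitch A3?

A3 is 5 semitones above the open E3 (E–F–F#–G–G#–A), so it sits at fret 5.

5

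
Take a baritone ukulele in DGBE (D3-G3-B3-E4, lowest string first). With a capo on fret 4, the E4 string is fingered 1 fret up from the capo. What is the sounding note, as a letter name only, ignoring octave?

The capo raises the open E4 by 4 semitones to G♯4; fretting 1 more gives E4 + 4 + 1 = E4 + 5 semitones, landing on A.

A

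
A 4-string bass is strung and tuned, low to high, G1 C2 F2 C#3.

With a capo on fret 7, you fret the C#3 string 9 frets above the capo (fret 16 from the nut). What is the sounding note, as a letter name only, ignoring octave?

F

The capo raises the open C#3 by 7 semitones to G#3; fretting 9 more gives C#3 + 7 + 9 = C#3 + 16 semitones, landing on F.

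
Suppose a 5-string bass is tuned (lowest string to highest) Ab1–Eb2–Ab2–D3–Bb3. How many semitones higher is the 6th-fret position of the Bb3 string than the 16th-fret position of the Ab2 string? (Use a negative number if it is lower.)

Bb3 at fret 6 → E4 (MIDI 64); Ab2 at fret 16 → C4 (MIDI 60).
64 − 60 = 4, so the two pitches are 4 semitones apart.

4 semitones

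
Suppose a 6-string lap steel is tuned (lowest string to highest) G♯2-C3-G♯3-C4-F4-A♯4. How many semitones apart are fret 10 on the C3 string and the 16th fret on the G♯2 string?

C3 at fret 10 → A♯3 (MIDI 58); G♯2 at fret 16 → C4 (MIDI 60).
58 − 60 = -2, so the two pitches are 2 semitones apart, with C4 the higher.

2 semitones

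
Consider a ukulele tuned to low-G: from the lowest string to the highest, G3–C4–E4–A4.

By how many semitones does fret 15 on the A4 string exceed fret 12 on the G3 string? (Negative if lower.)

17 semitones

A4 at fret 15 → C6 (MIDI 84); G3 at fret 12 → G4 (MIDI 67).
84 − 67 = 17, so the two pitches are 17 semitones apart.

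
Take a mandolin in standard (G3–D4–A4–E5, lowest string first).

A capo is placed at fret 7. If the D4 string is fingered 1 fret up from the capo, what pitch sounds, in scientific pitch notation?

The capo raises the open D4 by 7 semitones to A4; fretting 1 more gives D4 + 7 + 1 = D4 + 8 semitones = A#4.

A#4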